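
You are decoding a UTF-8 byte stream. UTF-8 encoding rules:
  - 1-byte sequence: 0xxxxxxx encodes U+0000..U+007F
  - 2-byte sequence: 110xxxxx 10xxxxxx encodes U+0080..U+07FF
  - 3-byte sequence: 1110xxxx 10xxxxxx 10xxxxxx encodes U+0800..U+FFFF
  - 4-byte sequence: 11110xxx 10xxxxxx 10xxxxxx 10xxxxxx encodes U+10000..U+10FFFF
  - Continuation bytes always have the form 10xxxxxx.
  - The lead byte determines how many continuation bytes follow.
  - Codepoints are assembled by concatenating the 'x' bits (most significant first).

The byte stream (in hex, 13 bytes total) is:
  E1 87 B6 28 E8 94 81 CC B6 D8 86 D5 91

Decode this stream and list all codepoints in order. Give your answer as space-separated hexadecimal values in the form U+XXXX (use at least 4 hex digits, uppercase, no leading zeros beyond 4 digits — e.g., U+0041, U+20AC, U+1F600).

Answer: U+11F6 U+0028 U+8501 U+0336 U+0606 U+0551

Derivation:
Byte[0]=E1: 3-byte lead, need 2 cont bytes. acc=0x1
Byte[1]=87: continuation. acc=(acc<<6)|0x07=0x47
Byte[2]=B6: continuation. acc=(acc<<6)|0x36=0x11F6
Completed: cp=U+11F6 (starts at byte 0)
Byte[3]=28: 1-byte ASCII. cp=U+0028
Byte[4]=E8: 3-byte lead, need 2 cont bytes. acc=0x8
Byte[5]=94: continuation. acc=(acc<<6)|0x14=0x214
Byte[6]=81: continuation. acc=(acc<<6)|0x01=0x8501
Completed: cp=U+8501 (starts at byte 4)
Byte[7]=CC: 2-byte lead, need 1 cont bytes. acc=0xC
Byte[8]=B6: continuation. acc=(acc<<6)|0x36=0x336
Completed: cp=U+0336 (starts at byte 7)
Byte[9]=D8: 2-byte lead, need 1 cont bytes. acc=0x18
Byte[10]=86: continuation. acc=(acc<<6)|0x06=0x606
Completed: cp=U+0606 (starts at byte 9)
Byte[11]=D5: 2-byte lead, need 1 cont bytes. acc=0x15
Byte[12]=91: continuation. acc=(acc<<6)|0x11=0x551
Completed: cp=U+0551 (starts at byte 11)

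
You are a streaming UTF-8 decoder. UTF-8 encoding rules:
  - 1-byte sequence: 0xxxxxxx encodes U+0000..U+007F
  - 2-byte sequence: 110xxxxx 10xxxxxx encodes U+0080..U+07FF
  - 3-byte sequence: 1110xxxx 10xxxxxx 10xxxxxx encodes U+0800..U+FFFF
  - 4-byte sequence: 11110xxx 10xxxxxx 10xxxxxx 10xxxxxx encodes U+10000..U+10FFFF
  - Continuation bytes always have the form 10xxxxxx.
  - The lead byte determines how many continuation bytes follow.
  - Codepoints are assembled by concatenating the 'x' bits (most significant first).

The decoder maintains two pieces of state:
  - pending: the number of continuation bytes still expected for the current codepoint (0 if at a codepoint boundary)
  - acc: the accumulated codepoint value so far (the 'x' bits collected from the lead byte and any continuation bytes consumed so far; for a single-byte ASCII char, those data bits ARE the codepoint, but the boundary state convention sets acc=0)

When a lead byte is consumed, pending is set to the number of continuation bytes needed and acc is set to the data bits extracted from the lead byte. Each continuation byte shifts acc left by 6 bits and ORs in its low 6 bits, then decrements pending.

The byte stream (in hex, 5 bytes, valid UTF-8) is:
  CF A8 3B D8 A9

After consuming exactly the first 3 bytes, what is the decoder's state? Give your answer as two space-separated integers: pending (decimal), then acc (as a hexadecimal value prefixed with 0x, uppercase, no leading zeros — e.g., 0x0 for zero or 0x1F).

Byte[0]=CF: 2-byte lead. pending=1, acc=0xF
Byte[1]=A8: continuation. acc=(acc<<6)|0x28=0x3E8, pending=0
Byte[2]=3B: 1-byte. pending=0, acc=0x0

Answer: 0 0x0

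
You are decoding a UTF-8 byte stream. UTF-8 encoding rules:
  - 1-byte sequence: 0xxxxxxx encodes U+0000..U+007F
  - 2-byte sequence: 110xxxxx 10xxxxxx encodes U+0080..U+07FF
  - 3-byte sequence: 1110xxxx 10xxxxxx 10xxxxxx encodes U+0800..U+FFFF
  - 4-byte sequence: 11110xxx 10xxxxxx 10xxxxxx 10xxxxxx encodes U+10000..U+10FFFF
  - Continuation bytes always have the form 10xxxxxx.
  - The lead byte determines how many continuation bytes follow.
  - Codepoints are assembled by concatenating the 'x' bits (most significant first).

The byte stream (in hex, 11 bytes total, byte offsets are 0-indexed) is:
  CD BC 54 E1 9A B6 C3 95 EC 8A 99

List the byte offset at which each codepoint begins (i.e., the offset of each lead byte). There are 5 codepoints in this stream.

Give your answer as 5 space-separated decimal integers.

Byte[0]=CD: 2-byte lead, need 1 cont bytes. acc=0xD
Byte[1]=BC: continuation. acc=(acc<<6)|0x3C=0x37C
Completed: cp=U+037C (starts at byte 0)
Byte[2]=54: 1-byte ASCII. cp=U+0054
Byte[3]=E1: 3-byte lead, need 2 cont bytes. acc=0x1
Byte[4]=9A: continuation. acc=(acc<<6)|0x1A=0x5A
Byte[5]=B6: continuation. acc=(acc<<6)|0x36=0x16B6
Completed: cp=U+16B6 (starts at byte 3)
Byte[6]=C3: 2-byte lead, need 1 cont bytes. acc=0x3
Byte[7]=95: continuation. acc=(acc<<6)|0x15=0xD5
Completed: cp=U+00D5 (starts at byte 6)
Byte[8]=EC: 3-byte lead, need 2 cont bytes. acc=0xC
Byte[9]=8A: continuation. acc=(acc<<6)|0x0A=0x30A
Byte[10]=99: continuation. acc=(acc<<6)|0x19=0xC299
Completed: cp=U+C299 (starts at byte 8)

Answer: 0 2 3 6 8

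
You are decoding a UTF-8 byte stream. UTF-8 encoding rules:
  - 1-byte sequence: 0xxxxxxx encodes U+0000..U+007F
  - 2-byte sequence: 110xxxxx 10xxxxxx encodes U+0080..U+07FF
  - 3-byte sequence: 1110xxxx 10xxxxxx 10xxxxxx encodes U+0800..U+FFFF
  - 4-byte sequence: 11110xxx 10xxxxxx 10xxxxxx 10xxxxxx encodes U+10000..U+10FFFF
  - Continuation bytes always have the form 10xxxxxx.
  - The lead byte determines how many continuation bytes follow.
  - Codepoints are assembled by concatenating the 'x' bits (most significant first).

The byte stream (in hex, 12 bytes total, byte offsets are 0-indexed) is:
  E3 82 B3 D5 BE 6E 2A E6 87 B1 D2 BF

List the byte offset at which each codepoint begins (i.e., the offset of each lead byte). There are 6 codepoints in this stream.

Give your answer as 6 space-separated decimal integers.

Byte[0]=E3: 3-byte lead, need 2 cont bytes. acc=0x3
Byte[1]=82: continuation. acc=(acc<<6)|0x02=0xC2
Byte[2]=B3: continuation. acc=(acc<<6)|0x33=0x30B3
Completed: cp=U+30B3 (starts at byte 0)
Byte[3]=D5: 2-byte lead, need 1 cont bytes. acc=0x15
Byte[4]=BE: continuation. acc=(acc<<6)|0x3E=0x57E
Completed: cp=U+057E (starts at byte 3)
Byte[5]=6E: 1-byte ASCII. cp=U+006E
Byte[6]=2A: 1-byte ASCII. cp=U+002A
Byte[7]=E6: 3-byte lead, need 2 cont bytes. acc=0x6
Byte[8]=87: continuation. acc=(acc<<6)|0x07=0x187
Byte[9]=B1: continuation. acc=(acc<<6)|0x31=0x61F1
Completed: cp=U+61F1 (starts at byte 7)
Byte[10]=D2: 2-byte lead, need 1 cont bytes. acc=0x12
Byte[11]=BF: continuation. acc=(acc<<6)|0x3F=0x4BF
Completed: cp=U+04BF (starts at byte 10)

Answer: 0 3 5 6 7 10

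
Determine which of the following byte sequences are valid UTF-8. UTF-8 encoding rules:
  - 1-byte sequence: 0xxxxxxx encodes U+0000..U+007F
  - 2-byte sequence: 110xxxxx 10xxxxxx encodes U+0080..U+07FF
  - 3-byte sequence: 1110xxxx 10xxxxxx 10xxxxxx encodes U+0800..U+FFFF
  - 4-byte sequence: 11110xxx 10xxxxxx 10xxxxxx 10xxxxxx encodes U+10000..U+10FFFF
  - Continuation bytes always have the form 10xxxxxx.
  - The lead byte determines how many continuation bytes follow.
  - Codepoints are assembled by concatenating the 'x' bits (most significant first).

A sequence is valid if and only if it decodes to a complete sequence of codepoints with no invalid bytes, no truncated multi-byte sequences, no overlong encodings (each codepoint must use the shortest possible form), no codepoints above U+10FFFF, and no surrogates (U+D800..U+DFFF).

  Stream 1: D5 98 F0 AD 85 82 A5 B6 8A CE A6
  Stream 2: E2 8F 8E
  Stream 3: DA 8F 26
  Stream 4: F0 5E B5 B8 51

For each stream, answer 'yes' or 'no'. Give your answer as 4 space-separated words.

Stream 1: error at byte offset 6. INVALID
Stream 2: decodes cleanly. VALID
Stream 3: decodes cleanly. VALID
Stream 4: error at byte offset 1. INVALID

Answer: no yes yes no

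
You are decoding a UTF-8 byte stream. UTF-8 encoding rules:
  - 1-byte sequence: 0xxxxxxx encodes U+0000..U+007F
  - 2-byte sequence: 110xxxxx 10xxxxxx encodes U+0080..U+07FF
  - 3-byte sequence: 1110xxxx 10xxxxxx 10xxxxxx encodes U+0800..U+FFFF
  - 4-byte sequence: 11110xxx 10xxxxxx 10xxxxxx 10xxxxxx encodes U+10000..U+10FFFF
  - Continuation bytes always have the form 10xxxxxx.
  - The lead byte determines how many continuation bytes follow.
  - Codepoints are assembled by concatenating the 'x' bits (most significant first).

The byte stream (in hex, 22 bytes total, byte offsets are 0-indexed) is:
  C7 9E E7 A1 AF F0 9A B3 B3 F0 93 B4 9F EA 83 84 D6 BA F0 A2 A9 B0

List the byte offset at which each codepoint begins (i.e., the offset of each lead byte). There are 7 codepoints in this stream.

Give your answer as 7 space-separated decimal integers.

Byte[0]=C7: 2-byte lead, need 1 cont bytes. acc=0x7
Byte[1]=9E: continuation. acc=(acc<<6)|0x1E=0x1DE
Completed: cp=U+01DE (starts at byte 0)
Byte[2]=E7: 3-byte lead, need 2 cont bytes. acc=0x7
Byte[3]=A1: continuation. acc=(acc<<6)|0x21=0x1E1
Byte[4]=AF: continuation. acc=(acc<<6)|0x2F=0x786F
Completed: cp=U+786F (starts at byte 2)
Byte[5]=F0: 4-byte lead, need 3 cont bytes. acc=0x0
Byte[6]=9A: continuation. acc=(acc<<6)|0x1A=0x1A
Byte[7]=B3: continuation. acc=(acc<<6)|0x33=0x6B3
Byte[8]=B3: continuation. acc=(acc<<6)|0x33=0x1ACF3
Completed: cp=U+1ACF3 (starts at byte 5)
Byte[9]=F0: 4-byte lead, need 3 cont bytes. acc=0x0
Byte[10]=93: continuation. acc=(acc<<6)|0x13=0x13
Byte[11]=B4: continuation. acc=(acc<<6)|0x34=0x4F4
Byte[12]=9F: continuation. acc=(acc<<6)|0x1F=0x13D1F
Completed: cp=U+13D1F (starts at byte 9)
Byte[13]=EA: 3-byte lead, need 2 cont bytes. acc=0xA
Byte[14]=83: continuation. acc=(acc<<6)|0x03=0x283
Byte[15]=84: continuation. acc=(acc<<6)|0x04=0xA0C4
Completed: cp=U+A0C4 (starts at byte 13)
Byte[16]=D6: 2-byte lead, need 1 cont bytes. acc=0x16
Byte[17]=BA: continuation. acc=(acc<<6)|0x3A=0x5BA
Completed: cp=U+05BA (starts at byte 16)
Byte[18]=F0: 4-byte lead, need 3 cont bytes. acc=0x0
Byte[19]=A2: continuation. acc=(acc<<6)|0x22=0x22
Byte[20]=A9: continuation. acc=(acc<<6)|0x29=0x8A9
Byte[21]=B0: continuation. acc=(acc<<6)|0x30=0x22A70
Completed: cp=U+22A70 (starts at byte 18)

Answer: 0 2 5 9 13 16 18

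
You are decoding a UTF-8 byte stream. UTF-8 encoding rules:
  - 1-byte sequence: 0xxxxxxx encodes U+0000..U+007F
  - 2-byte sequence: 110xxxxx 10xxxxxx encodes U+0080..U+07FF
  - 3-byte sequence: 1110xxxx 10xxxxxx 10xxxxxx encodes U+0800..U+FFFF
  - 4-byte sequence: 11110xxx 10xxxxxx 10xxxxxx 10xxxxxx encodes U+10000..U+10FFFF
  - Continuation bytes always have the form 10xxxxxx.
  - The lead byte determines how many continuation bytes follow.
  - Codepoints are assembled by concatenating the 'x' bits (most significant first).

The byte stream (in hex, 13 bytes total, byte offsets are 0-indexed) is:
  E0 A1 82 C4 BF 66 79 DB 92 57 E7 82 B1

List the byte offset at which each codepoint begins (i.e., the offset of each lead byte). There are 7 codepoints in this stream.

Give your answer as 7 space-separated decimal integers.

Byte[0]=E0: 3-byte lead, need 2 cont bytes. acc=0x0
Byte[1]=A1: continuation. acc=(acc<<6)|0x21=0x21
Byte[2]=82: continuation. acc=(acc<<6)|0x02=0x842
Completed: cp=U+0842 (starts at byte 0)
Byte[3]=C4: 2-byte lead, need 1 cont bytes. acc=0x4
Byte[4]=BF: continuation. acc=(acc<<6)|0x3F=0x13F
Completed: cp=U+013F (starts at byte 3)
Byte[5]=66: 1-byte ASCII. cp=U+0066
Byte[6]=79: 1-byte ASCII. cp=U+0079
Byte[7]=DB: 2-byte lead, need 1 cont bytes. acc=0x1B
Byte[8]=92: continuation. acc=(acc<<6)|0x12=0x6D2
Completed: cp=U+06D2 (starts at byte 7)
Byte[9]=57: 1-byte ASCII. cp=U+0057
Byte[10]=E7: 3-byte lead, need 2 cont bytes. acc=0x7
Byte[11]=82: continuation. acc=(acc<<6)|0x02=0x1C2
Byte[12]=B1: continuation. acc=(acc<<6)|0x31=0x70B1
Completed: cp=U+70B1 (starts at byte 10)

Answer: 0 3 5 6 7 9 10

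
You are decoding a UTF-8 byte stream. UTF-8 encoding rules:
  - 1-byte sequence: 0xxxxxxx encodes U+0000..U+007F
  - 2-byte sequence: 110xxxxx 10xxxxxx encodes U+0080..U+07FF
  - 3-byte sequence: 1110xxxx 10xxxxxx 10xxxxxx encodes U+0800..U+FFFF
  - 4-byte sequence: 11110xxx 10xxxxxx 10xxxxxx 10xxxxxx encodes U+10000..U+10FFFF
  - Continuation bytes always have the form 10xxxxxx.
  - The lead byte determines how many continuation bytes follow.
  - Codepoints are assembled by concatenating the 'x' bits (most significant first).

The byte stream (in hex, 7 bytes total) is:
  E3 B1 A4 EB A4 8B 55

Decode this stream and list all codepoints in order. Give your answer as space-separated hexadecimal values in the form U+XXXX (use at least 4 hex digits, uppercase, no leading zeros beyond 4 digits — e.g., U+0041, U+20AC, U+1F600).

Byte[0]=E3: 3-byte lead, need 2 cont bytes. acc=0x3
Byte[1]=B1: continuation. acc=(acc<<6)|0x31=0xF1
Byte[2]=A4: continuation. acc=(acc<<6)|0x24=0x3C64
Completed: cp=U+3C64 (starts at byte 0)
Byte[3]=EB: 3-byte lead, need 2 cont bytes. acc=0xB
Byte[4]=A4: continuation. acc=(acc<<6)|0x24=0x2E4
Byte[5]=8B: continuation. acc=(acc<<6)|0x0B=0xB90B
Completed: cp=U+B90B (starts at byte 3)
Byte[6]=55: 1-byte ASCII. cp=U+0055

Answer: U+3C64 U+B90B U+0055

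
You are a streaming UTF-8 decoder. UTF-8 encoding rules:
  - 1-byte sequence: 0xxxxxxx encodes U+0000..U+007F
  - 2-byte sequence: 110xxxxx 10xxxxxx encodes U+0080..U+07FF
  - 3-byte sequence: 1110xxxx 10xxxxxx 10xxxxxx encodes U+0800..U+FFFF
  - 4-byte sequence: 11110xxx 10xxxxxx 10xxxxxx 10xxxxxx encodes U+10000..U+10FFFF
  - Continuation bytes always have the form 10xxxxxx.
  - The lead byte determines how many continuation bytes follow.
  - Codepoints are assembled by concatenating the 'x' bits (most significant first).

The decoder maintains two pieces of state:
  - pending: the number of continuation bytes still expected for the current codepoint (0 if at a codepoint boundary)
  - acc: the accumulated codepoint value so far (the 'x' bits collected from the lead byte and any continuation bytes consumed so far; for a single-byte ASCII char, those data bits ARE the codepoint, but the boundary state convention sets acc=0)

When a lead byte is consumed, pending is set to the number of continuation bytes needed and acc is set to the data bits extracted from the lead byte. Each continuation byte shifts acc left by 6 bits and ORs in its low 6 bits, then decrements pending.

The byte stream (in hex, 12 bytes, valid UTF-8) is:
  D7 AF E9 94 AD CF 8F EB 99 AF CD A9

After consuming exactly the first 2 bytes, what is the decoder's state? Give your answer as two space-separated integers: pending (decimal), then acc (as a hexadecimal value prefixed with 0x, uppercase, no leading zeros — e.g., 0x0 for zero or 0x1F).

Answer: 0 0x5EF

Derivation:
Byte[0]=D7: 2-byte lead. pending=1, acc=0x17
Byte[1]=AF: continuation. acc=(acc<<6)|0x2F=0x5EF, pending=0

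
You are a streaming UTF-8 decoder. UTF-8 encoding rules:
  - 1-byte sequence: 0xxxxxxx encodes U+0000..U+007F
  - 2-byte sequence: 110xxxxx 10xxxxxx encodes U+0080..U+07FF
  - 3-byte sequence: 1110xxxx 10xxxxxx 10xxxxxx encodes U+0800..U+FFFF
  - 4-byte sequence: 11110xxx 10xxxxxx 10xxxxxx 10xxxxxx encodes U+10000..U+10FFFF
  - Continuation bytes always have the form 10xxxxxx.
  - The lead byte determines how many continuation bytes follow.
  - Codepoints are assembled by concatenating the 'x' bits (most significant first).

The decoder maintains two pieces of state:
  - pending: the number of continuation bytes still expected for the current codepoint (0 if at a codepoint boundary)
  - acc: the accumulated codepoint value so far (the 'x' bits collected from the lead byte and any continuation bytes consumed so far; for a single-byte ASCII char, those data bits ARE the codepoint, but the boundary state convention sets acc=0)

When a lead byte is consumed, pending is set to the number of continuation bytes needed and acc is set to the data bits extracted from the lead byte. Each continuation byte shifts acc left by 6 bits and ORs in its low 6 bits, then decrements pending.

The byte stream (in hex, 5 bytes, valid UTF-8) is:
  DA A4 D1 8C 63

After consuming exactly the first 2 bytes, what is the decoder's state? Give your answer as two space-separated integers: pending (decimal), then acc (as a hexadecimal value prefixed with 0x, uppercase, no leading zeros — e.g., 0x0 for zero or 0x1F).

Byte[0]=DA: 2-byte lead. pending=1, acc=0x1A
Byte[1]=A4: continuation. acc=(acc<<6)|0x24=0x6A4, pending=0

Answer: 0 0x6A4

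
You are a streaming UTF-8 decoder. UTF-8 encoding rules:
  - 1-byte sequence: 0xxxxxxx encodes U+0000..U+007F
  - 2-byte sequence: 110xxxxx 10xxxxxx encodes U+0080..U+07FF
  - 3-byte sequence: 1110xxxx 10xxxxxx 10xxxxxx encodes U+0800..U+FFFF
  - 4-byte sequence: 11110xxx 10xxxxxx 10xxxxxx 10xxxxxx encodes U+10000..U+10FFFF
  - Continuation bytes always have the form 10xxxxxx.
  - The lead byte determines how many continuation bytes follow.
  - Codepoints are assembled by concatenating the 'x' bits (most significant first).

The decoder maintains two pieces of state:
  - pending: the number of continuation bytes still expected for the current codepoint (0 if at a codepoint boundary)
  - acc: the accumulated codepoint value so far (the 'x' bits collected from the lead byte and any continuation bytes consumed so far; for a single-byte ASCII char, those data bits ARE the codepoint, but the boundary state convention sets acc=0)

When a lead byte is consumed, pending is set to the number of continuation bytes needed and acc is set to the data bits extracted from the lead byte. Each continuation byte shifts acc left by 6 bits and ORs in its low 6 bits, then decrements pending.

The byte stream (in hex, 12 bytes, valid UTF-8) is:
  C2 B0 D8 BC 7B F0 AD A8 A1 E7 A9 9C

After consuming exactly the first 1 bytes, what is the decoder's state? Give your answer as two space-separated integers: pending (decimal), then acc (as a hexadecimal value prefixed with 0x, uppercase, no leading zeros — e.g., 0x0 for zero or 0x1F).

Answer: 1 0x2

Derivation:
Byte[0]=C2: 2-byte lead. pending=1, acc=0x2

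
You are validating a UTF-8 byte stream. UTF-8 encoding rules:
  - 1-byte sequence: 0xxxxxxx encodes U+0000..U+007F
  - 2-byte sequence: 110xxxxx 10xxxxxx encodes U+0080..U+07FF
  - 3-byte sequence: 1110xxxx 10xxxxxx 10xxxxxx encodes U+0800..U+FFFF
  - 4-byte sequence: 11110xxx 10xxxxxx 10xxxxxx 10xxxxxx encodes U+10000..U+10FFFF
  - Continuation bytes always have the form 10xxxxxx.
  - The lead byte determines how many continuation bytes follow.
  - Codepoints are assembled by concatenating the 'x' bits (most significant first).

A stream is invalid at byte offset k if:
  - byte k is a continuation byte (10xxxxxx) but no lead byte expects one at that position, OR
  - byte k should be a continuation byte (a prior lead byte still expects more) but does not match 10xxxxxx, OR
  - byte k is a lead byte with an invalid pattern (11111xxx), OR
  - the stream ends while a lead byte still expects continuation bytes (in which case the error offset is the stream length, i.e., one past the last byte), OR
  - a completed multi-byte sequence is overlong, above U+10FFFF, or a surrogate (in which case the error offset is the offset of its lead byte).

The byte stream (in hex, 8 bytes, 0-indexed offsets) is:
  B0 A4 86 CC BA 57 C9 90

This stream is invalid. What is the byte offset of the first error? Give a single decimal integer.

Answer: 0

Derivation:
Byte[0]=B0: INVALID lead byte (not 0xxx/110x/1110/11110)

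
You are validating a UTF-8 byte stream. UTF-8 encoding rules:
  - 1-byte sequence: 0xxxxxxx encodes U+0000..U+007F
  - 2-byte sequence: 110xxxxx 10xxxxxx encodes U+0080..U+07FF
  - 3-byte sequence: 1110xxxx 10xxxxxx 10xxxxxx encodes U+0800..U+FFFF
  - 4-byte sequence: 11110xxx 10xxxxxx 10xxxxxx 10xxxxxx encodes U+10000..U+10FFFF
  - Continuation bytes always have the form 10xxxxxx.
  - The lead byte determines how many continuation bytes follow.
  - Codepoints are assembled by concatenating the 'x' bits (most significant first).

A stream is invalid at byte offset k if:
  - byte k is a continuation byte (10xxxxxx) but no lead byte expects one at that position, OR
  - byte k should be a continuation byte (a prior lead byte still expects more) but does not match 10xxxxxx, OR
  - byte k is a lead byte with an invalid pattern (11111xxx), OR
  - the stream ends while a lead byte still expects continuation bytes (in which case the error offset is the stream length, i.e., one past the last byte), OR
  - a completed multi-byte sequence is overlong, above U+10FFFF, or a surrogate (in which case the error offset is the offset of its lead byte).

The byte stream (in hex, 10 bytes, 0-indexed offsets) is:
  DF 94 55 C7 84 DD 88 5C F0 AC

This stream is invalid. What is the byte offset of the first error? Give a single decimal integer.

Byte[0]=DF: 2-byte lead, need 1 cont bytes. acc=0x1F
Byte[1]=94: continuation. acc=(acc<<6)|0x14=0x7D4
Completed: cp=U+07D4 (starts at byte 0)
Byte[2]=55: 1-byte ASCII. cp=U+0055
Byte[3]=C7: 2-byte lead, need 1 cont bytes. acc=0x7
Byte[4]=84: continuation. acc=(acc<<6)|0x04=0x1C4
Completed: cp=U+01C4 (starts at byte 3)
Byte[5]=DD: 2-byte lead, need 1 cont bytes. acc=0x1D
Byte[6]=88: continuation. acc=(acc<<6)|0x08=0x748
Completed: cp=U+0748 (starts at byte 5)
Byte[7]=5C: 1-byte ASCII. cp=U+005C
Byte[8]=F0: 4-byte lead, need 3 cont bytes. acc=0x0
Byte[9]=AC: continuation. acc=(acc<<6)|0x2C=0x2C
Byte[10]: stream ended, expected continuation. INVALID

Answer: 10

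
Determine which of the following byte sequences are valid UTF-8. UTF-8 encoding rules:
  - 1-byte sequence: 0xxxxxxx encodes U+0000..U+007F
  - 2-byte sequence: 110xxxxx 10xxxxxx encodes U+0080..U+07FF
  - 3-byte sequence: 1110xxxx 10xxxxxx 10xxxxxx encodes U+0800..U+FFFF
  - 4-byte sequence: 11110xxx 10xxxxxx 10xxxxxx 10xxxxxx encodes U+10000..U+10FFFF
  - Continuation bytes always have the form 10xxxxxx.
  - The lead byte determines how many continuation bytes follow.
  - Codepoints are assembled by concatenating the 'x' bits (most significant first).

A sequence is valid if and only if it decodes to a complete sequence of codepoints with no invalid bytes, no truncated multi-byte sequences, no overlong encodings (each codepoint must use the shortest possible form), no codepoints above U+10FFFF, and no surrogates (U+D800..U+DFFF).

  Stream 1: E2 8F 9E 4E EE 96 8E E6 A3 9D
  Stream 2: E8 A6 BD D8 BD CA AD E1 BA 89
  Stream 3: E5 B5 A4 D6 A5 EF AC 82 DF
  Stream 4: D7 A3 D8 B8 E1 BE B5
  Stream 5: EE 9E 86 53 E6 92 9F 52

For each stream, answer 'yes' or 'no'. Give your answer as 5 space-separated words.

Answer: yes yes no yes yes

Derivation:
Stream 1: decodes cleanly. VALID
Stream 2: decodes cleanly. VALID
Stream 3: error at byte offset 9. INVALID
Stream 4: decodes cleanly. VALID
Stream 5: decodes cleanly. VALID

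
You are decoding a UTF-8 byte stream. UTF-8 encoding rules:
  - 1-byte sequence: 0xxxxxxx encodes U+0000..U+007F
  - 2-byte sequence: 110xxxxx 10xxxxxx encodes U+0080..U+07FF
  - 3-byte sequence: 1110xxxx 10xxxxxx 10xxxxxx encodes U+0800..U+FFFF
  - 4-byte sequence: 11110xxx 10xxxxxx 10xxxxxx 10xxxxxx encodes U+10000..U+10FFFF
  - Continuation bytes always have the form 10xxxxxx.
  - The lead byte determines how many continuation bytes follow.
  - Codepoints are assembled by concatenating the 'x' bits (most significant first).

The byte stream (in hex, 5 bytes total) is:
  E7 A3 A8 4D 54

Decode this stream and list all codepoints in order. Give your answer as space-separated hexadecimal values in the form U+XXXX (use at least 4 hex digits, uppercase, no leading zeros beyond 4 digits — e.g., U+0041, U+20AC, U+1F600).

Byte[0]=E7: 3-byte lead, need 2 cont bytes. acc=0x7
Byte[1]=A3: continuation. acc=(acc<<6)|0x23=0x1E3
Byte[2]=A8: continuation. acc=(acc<<6)|0x28=0x78E8
Completed: cp=U+78E8 (starts at byte 0)
Byte[3]=4D: 1-byte ASCII. cp=U+004D
Byte[4]=54: 1-byte ASCII. cp=U+0054

Answer: U+78E8 U+004D U+0054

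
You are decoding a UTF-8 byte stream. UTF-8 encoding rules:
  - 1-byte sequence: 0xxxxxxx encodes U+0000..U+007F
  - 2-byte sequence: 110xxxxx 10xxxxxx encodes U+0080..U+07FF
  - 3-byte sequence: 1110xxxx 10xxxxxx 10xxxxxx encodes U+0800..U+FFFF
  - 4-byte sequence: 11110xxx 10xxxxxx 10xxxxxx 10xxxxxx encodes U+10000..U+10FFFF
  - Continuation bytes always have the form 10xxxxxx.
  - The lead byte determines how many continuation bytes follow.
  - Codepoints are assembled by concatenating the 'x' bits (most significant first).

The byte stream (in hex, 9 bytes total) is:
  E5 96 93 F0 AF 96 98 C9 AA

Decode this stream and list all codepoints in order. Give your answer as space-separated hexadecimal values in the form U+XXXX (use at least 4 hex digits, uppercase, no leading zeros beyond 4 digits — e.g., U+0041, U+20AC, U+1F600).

Answer: U+5593 U+2F598 U+026A

Derivation:
Byte[0]=E5: 3-byte lead, need 2 cont bytes. acc=0x5
Byte[1]=96: continuation. acc=(acc<<6)|0x16=0x156
Byte[2]=93: continuation. acc=(acc<<6)|0x13=0x5593
Completed: cp=U+5593 (starts at byte 0)
Byte[3]=F0: 4-byte lead, need 3 cont bytes. acc=0x0
Byte[4]=AF: continuation. acc=(acc<<6)|0x2F=0x2F
Byte[5]=96: continuation. acc=(acc<<6)|0x16=0xBD6
Byte[6]=98: continuation. acc=(acc<<6)|0x18=0x2F598
Completed: cp=U+2F598 (starts at byte 3)
Byte[7]=C9: 2-byte lead, need 1 cont bytes. acc=0x9
Byte[8]=AA: continuation. acc=(acc<<6)|0x2A=0x26A
Completed: cp=U+026A (starts at byte 7)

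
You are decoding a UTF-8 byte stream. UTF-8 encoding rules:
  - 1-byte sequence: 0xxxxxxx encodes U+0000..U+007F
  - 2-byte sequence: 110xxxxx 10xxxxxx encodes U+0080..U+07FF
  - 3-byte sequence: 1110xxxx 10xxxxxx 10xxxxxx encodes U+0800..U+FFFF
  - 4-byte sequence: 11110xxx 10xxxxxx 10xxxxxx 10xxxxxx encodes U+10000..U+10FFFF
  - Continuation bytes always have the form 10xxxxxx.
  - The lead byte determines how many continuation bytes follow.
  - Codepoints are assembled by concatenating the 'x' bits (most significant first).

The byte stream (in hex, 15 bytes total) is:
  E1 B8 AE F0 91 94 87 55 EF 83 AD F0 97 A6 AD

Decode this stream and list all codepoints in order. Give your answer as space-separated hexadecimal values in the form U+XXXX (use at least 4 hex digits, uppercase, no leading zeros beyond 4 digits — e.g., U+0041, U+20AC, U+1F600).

Answer: U+1E2E U+11507 U+0055 U+F0ED U+179AD

Derivation:
Byte[0]=E1: 3-byte lead, need 2 cont bytes. acc=0x1
Byte[1]=B8: continuation. acc=(acc<<6)|0x38=0x78
Byte[2]=AE: continuation. acc=(acc<<6)|0x2E=0x1E2E
Completed: cp=U+1E2E (starts at byte 0)
Byte[3]=F0: 4-byte lead, need 3 cont bytes. acc=0x0
Byte[4]=91: continuation. acc=(acc<<6)|0x11=0x11
Byte[5]=94: continuation. acc=(acc<<6)|0x14=0x454
Byte[6]=87: continuation. acc=(acc<<6)|0x07=0x11507
Completed: cp=U+11507 (starts at byte 3)
Byte[7]=55: 1-byte ASCII. cp=U+0055
Byte[8]=EF: 3-byte lead, need 2 cont bytes. acc=0xF
Byte[9]=83: continuation. acc=(acc<<6)|0x03=0x3C3
Byte[10]=AD: continuation. acc=(acc<<6)|0x2D=0xF0ED
Completed: cp=U+F0ED (starts at byte 8)
Byte[11]=F0: 4-byte lead, need 3 cont bytes. acc=0x0
Byte[12]=97: continuation. acc=(acc<<6)|0x17=0x17
Byte[13]=A6: continuation. acc=(acc<<6)|0x26=0x5E6
Byte[14]=AD: continuation. acc=(acc<<6)|0x2D=0x179AD
Completed: cp=U+179AD (starts at byte 11)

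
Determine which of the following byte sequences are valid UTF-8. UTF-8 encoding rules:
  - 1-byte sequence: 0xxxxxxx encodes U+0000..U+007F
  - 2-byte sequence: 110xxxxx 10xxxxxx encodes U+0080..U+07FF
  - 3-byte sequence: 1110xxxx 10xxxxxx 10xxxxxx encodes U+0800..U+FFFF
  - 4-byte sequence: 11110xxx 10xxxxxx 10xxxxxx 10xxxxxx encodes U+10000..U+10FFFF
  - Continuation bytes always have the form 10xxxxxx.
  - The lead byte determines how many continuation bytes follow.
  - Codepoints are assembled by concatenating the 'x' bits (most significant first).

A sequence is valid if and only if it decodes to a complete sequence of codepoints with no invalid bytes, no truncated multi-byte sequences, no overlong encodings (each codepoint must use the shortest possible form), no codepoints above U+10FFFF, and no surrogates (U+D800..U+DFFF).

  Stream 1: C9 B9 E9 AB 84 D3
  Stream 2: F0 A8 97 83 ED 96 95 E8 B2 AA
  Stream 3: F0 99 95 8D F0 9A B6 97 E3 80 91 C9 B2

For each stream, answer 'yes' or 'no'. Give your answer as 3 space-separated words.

Stream 1: error at byte offset 6. INVALID
Stream 2: decodes cleanly. VALID
Stream 3: decodes cleanly. VALID

Answer: no yes yes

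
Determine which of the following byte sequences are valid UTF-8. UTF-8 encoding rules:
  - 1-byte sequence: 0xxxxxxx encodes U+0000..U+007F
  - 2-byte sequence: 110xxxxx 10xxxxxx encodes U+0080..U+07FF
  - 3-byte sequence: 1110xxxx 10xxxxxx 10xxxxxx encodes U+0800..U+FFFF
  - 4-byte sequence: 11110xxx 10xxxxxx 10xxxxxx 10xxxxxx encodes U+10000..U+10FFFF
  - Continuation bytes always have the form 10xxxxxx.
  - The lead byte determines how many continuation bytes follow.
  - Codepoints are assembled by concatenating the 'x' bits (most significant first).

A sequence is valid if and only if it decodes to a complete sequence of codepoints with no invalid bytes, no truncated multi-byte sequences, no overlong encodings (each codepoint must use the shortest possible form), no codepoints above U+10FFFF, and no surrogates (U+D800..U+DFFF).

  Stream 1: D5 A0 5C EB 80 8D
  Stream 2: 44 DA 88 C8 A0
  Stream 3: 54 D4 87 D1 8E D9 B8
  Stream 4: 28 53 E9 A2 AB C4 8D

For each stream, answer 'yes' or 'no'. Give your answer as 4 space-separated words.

Stream 1: decodes cleanly. VALID
Stream 2: decodes cleanly. VALID
Stream 3: decodes cleanly. VALID
Stream 4: decodes cleanly. VALID

Answer: yes yes yes yes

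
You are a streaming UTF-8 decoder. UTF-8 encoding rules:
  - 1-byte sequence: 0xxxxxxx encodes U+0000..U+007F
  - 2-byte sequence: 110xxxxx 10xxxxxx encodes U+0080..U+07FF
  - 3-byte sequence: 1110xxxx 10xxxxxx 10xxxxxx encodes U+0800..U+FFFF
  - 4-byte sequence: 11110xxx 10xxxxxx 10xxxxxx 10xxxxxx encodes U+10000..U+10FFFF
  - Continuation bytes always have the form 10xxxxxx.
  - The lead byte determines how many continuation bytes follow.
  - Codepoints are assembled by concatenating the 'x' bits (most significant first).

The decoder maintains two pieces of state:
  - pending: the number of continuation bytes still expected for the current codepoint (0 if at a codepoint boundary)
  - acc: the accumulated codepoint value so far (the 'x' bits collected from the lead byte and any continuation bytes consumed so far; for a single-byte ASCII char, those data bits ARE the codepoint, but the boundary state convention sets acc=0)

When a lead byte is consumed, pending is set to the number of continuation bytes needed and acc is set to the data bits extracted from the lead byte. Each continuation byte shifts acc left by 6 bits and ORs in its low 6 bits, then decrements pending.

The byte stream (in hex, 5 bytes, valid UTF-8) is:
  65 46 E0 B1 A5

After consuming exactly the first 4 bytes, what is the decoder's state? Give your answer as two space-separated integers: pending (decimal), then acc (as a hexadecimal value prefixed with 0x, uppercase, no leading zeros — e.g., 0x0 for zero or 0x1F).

Byte[0]=65: 1-byte. pending=0, acc=0x0
Byte[1]=46: 1-byte. pending=0, acc=0x0
Byte[2]=E0: 3-byte lead. pending=2, acc=0x0
Byte[3]=B1: continuation. acc=(acc<<6)|0x31=0x31, pending=1

Answer: 1 0x31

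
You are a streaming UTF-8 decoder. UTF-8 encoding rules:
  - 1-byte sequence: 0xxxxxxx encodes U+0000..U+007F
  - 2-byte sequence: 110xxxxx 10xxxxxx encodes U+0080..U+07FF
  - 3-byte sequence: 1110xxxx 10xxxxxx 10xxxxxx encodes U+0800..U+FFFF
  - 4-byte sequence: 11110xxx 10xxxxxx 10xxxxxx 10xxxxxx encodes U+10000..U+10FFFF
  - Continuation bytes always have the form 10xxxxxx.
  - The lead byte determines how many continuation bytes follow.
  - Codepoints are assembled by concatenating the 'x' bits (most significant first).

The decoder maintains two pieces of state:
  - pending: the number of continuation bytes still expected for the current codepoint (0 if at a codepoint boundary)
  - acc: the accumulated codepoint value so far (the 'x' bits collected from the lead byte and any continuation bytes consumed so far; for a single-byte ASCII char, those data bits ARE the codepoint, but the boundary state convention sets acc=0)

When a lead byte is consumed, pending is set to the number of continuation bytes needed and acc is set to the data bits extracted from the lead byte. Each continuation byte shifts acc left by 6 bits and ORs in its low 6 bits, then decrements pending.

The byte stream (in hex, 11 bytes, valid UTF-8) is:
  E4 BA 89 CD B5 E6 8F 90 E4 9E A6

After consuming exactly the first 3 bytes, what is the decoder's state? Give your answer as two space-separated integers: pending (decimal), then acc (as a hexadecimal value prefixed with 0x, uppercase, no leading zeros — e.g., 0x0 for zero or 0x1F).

Answer: 0 0x4E89

Derivation:
Byte[0]=E4: 3-byte lead. pending=2, acc=0x4
Byte[1]=BA: continuation. acc=(acc<<6)|0x3A=0x13A, pending=1
Byte[2]=89: continuation. acc=(acc<<6)|0x09=0x4E89, pending=0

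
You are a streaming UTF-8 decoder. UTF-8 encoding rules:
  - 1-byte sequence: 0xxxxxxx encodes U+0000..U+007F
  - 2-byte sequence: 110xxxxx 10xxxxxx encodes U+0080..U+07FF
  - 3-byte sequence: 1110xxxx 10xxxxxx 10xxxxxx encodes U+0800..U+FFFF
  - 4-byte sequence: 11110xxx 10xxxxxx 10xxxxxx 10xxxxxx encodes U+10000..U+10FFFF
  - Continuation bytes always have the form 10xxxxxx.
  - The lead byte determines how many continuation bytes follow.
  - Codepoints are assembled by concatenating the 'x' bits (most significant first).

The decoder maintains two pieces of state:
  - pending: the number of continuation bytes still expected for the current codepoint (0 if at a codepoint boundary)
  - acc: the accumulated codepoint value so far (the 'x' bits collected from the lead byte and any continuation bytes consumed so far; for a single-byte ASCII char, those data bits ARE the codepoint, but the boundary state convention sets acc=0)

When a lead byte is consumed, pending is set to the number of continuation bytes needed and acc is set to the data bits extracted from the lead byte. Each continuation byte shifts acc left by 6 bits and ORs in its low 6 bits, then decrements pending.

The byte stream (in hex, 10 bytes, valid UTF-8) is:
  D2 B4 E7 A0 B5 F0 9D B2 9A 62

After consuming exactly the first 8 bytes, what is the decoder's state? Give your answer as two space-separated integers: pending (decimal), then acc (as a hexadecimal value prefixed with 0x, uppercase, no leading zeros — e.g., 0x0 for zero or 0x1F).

Answer: 1 0x772

Derivation:
Byte[0]=D2: 2-byte lead. pending=1, acc=0x12
Byte[1]=B4: continuation. acc=(acc<<6)|0x34=0x4B4, pending=0
Byte[2]=E7: 3-byte lead. pending=2, acc=0x7
Byte[3]=A0: continuation. acc=(acc<<6)|0x20=0x1E0, pending=1
Byte[4]=B5: continuation. acc=(acc<<6)|0x35=0x7835, pending=0
Byte[5]=F0: 4-byte lead. pending=3, acc=0x0
Byte[6]=9D: continuation. acc=(acc<<6)|0x1D=0x1D, pending=2
Byte[7]=B2: continuation. acc=(acc<<6)|0x32=0x772, pending=1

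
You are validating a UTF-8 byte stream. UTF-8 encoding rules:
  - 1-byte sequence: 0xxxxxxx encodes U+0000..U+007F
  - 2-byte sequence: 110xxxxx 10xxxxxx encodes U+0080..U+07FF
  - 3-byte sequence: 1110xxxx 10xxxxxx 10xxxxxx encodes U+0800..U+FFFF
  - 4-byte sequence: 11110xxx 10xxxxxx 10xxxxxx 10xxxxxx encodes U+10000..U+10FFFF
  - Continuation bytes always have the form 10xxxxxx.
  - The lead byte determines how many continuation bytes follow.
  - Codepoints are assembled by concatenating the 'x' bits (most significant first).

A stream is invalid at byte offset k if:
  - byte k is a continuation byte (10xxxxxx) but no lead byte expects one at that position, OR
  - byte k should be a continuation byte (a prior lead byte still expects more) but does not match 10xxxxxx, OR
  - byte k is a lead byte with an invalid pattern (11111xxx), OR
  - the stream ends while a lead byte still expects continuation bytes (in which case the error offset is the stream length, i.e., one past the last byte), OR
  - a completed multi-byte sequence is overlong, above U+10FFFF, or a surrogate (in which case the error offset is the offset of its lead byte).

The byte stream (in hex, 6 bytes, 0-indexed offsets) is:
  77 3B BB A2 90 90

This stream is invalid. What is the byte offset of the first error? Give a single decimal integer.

Byte[0]=77: 1-byte ASCII. cp=U+0077
Byte[1]=3B: 1-byte ASCII. cp=U+003B
Byte[2]=BB: INVALID lead byte (not 0xxx/110x/1110/11110)

Answer: 2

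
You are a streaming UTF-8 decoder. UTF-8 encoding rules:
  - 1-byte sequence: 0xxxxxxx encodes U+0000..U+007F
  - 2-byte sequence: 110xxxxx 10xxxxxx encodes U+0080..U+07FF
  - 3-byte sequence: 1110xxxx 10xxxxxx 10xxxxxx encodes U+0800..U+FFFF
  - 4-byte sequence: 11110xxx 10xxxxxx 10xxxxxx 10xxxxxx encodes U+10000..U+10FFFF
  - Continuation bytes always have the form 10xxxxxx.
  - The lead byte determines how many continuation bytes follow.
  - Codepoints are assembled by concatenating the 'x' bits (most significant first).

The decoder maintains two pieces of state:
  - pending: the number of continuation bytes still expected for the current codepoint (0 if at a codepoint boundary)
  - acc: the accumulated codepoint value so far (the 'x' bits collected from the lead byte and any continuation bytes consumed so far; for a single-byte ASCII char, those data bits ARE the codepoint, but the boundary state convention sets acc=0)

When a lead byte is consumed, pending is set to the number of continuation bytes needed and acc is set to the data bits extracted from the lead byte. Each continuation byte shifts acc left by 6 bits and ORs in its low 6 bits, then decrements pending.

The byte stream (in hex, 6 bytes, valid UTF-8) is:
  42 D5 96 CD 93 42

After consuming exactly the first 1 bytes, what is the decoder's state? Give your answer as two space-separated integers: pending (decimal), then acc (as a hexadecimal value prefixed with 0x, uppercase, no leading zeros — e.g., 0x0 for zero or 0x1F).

Answer: 0 0x0

Derivation:
Byte[0]=42: 1-byte. pending=0, acc=0x0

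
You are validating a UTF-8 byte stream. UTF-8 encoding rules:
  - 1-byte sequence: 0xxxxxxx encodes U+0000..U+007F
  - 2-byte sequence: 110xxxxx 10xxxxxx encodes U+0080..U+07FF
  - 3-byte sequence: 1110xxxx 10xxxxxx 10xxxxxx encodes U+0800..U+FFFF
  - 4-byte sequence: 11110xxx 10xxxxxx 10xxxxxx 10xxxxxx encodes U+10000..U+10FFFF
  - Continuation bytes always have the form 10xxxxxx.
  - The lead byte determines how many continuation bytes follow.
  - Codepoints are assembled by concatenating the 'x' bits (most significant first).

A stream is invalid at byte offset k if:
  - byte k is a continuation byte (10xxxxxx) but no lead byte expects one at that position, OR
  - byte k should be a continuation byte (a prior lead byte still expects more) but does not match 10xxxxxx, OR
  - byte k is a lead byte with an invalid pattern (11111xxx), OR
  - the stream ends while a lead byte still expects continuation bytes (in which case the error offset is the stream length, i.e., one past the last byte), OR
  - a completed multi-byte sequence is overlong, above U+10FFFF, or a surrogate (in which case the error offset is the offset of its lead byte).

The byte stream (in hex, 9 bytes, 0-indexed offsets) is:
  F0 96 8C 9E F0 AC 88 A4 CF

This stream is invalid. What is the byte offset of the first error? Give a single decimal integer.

Byte[0]=F0: 4-byte lead, need 3 cont bytes. acc=0x0
Byte[1]=96: continuation. acc=(acc<<6)|0x16=0x16
Byte[2]=8C: continuation. acc=(acc<<6)|0x0C=0x58C
Byte[3]=9E: continuation. acc=(acc<<6)|0x1E=0x1631E
Completed: cp=U+1631E (starts at byte 0)
Byte[4]=F0: 4-byte lead, need 3 cont bytes. acc=0x0
Byte[5]=AC: continuation. acc=(acc<<6)|0x2C=0x2C
Byte[6]=88: continuation. acc=(acc<<6)|0x08=0xB08
Byte[7]=A4: continuation. acc=(acc<<6)|0x24=0x2C224
Completed: cp=U+2C224 (starts at byte 4)
Byte[8]=CF: 2-byte lead, need 1 cont bytes. acc=0xF
Byte[9]: stream ended, expected continuation. INVALID

Answer: 9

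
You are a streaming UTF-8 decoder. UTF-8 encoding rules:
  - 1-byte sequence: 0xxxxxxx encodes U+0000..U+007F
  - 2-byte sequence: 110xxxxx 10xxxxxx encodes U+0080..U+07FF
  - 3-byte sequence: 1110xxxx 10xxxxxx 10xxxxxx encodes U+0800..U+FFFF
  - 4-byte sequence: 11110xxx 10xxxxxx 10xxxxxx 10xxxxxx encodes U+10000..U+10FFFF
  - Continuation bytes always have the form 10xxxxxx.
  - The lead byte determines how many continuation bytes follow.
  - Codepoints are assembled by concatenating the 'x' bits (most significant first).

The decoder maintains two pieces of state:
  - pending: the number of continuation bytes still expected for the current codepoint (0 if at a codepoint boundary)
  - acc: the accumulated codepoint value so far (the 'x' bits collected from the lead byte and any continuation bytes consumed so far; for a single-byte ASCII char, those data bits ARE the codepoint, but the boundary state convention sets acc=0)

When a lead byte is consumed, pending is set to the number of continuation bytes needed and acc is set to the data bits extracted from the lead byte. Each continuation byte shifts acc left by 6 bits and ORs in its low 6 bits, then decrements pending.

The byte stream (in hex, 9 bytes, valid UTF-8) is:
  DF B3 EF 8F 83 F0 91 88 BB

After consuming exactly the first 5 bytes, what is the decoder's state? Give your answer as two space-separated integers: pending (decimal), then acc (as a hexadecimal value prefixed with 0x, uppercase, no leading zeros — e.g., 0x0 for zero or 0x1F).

Answer: 0 0xF3C3

Derivation:
Byte[0]=DF: 2-byte lead. pending=1, acc=0x1F
Byte[1]=B3: continuation. acc=(acc<<6)|0x33=0x7F3, pending=0
Byte[2]=EF: 3-byte lead. pending=2, acc=0xF
Byte[3]=8F: continuation. acc=(acc<<6)|0x0F=0x3CF, pending=1
Byte[4]=83: continuation. acc=(acc<<6)|0x03=0xF3C3, pending=0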